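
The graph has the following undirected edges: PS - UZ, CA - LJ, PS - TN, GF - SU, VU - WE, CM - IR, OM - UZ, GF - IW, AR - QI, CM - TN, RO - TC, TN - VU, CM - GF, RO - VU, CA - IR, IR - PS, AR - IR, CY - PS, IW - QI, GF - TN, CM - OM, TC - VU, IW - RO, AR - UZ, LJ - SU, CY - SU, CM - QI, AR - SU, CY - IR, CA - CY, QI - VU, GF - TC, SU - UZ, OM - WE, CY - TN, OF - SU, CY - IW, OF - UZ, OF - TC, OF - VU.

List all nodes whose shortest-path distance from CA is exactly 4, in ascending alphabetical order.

Level 0: CA
Level 1: CY, IR, LJ
Level 2: AR, CM, IW, PS, SU, TN
Level 3: GF, OF, OM, QI, RO, UZ, VU
Level 4: TC, WE

TC, WE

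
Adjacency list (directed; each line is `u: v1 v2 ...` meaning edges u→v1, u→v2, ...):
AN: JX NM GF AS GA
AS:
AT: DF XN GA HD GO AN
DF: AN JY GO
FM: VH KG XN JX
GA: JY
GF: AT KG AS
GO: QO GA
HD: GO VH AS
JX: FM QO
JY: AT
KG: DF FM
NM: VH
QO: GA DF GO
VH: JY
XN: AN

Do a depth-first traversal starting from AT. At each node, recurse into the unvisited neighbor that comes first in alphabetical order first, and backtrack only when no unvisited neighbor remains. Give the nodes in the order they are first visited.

Visit AT
AT → AN
AN → AS
AN → GA
GA → JY
AN → GF
GF → KG
KG → DF
DF → GO
GO → QO
KG → FM
FM → JX
FM → VH
FM → XN
AN → NM
AT → HD

AT, AN, AS, GA, JY, GF, KG, DF, GO, QO, FM, JX, VH, XN, NM, HD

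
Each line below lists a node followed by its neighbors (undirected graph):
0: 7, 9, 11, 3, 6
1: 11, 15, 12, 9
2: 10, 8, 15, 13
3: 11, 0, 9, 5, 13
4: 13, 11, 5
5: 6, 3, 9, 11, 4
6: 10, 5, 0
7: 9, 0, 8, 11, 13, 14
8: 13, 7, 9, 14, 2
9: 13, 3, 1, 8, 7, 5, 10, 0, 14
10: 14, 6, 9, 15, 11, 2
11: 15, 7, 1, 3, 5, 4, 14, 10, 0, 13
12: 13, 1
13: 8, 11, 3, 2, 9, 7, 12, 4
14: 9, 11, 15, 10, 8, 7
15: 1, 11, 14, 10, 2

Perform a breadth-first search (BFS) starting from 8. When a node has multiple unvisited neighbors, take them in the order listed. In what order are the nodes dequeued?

Visit 8; enqueue 13, 7, 9, 14, 2 → queue [13, 7, 9, 14, 2]
Visit 13; enqueue 11, 3, 12, 4 → queue [7, 9, 14, 2, 11, 3, 12, 4]
Visit 7; enqueue 0 → queue [9, 14, 2, 11, 3, 12, 4, 0]
Visit 9; enqueue 1, 5, 10 → queue [14, 2, 11, 3, 12, 4, 0, 1, 5, 10]
Visit 14; enqueue 15 → queue [2, 11, 3, 12, 4, 0, 1, 5, 10, 15]
Visit 2 → queue [11, 3, 12, 4, 0, 1, 5, 10, 15]
Visit 11 → queue [3, 12, 4, 0, 1, 5, 10, 15]
Visit 3 → queue [12, 4, 0, 1, 5, 10, 15]
Visit 12 → queue [4, 0, 1, 5, 10, 15]
Visit 4 → queue [0, 1, 5, 10, 15]
Visit 0; enqueue 6 → queue [1, 5, 10, 15, 6]
Visit 1 → queue [5, 10, 15, 6]
Visit 5 → queue [10, 15, 6]
Visit 10 → queue [15, 6]
Visit 15 → queue [6]
Visit 6 → queue []

8, 13, 7, 9, 14, 2, 11, 3, 12, 4, 0, 1, 5, 10, 15, 6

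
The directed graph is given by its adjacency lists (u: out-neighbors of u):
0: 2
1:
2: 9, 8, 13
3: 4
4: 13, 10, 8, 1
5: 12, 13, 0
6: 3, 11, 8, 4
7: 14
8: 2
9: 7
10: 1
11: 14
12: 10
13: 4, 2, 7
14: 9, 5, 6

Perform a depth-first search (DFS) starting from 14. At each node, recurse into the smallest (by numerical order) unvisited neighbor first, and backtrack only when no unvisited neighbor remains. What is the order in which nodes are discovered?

14, 5, 0, 2, 8, 9, 7, 13, 4, 1, 10, 12, 6, 3, 11

Visit 14
14 → 5
5 → 0
0 → 2
2 → 8
2 → 9
9 → 7
2 → 13
13 → 4
4 → 1
4 → 10
5 → 12
14 → 6
6 → 3
6 → 11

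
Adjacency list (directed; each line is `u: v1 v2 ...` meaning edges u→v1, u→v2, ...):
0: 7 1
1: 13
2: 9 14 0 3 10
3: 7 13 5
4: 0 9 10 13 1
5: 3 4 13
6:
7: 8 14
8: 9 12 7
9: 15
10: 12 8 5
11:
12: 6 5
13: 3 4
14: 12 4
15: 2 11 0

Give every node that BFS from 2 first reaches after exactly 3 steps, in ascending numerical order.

6, 11

Level 0: 2
Level 1: 0, 3, 9, 10, 14
Level 2: 1, 4, 5, 7, 8, 12, 13, 15
Level 3: 6, 11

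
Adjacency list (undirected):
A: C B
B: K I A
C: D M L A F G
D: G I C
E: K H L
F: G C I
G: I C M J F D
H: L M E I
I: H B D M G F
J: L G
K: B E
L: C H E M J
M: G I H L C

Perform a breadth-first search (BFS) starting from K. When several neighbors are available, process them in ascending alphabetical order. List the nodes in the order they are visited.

Visit K; enqueue B, E → queue [B, E]
Visit B; enqueue A, I → queue [E, A, I]
Visit E; enqueue H, L → queue [A, I, H, L]
Visit A; enqueue C → queue [I, H, L, C]
Visit I; enqueue D, F, G, M → queue [H, L, C, D, F, G, M]
Visit H → queue [L, C, D, F, G, M]
Visit L; enqueue J → queue [C, D, F, G, M, J]
Visit C → queue [D, F, G, M, J]
Visit D → queue [F, G, M, J]
Visit F → queue [G, M, J]
Visit G → queue [M, J]
Visit M → queue [J]
Visit J → queue []

K B E A I H L C D F G M J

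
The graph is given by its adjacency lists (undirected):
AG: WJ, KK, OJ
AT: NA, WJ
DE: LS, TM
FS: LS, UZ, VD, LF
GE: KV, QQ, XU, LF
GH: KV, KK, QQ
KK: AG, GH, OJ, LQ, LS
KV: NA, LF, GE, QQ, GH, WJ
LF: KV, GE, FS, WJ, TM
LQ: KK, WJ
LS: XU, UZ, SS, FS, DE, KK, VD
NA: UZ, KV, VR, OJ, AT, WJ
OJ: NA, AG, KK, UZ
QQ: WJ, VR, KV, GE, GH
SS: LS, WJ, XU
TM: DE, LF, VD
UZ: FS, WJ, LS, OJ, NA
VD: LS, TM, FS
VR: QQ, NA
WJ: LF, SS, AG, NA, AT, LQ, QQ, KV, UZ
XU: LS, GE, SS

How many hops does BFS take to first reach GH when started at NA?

2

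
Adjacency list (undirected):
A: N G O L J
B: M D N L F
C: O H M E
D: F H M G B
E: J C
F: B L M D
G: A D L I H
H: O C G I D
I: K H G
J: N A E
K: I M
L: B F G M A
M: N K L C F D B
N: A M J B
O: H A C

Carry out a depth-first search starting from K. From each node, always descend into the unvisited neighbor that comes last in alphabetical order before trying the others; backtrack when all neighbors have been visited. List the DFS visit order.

K -> M -> N -> J -> E -> C -> O -> H -> I -> G -> L -> F -> D -> B -> A

Visit K
K → M
M → N
N → J
J → E
E → C
C → O
O → H
H → I
I → G
G → L
L → F
F → D
D → B
L → A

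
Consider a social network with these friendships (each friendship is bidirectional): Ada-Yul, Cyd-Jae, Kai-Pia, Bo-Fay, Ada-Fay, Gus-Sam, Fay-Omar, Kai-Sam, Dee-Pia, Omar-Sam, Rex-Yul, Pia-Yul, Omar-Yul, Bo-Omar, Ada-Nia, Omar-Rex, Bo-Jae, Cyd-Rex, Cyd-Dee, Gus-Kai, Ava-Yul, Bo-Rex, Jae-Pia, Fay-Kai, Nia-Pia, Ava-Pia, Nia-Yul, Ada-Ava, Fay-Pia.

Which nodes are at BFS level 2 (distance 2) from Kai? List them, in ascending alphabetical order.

Level 0: Kai
Level 1: Fay, Gus, Pia, Sam
Level 2: Ada, Ava, Bo, Dee, Jae, Nia, Omar, Yul
Level 3: Cyd, Rex

Ada, Ava, Bo, Dee, Jae, Nia, Omar, Yul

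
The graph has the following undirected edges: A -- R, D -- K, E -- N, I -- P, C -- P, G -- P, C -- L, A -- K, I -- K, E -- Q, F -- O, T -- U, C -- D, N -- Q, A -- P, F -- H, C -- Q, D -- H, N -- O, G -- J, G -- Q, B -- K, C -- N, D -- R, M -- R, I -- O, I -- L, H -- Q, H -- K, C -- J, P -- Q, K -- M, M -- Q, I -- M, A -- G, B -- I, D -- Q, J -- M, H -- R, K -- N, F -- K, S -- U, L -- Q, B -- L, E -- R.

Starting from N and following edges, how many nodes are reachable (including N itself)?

BFS from N visits: N, Q, O, K, E, C, P, M, L, H, G, D, I, F, B, A, R, J
Reachable nodes: 18 of 21 total.

18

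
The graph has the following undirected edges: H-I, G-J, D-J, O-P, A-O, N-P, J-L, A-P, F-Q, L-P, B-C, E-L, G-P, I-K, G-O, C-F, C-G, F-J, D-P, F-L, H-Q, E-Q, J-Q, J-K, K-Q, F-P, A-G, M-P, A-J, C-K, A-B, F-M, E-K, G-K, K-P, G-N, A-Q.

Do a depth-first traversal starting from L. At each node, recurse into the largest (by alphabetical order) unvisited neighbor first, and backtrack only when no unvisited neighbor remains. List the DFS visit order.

L → P → O → G → N → K → Q → J → F → M → C → B → A → D → H → I → E

Visit L
L → P
P → O
O → G
G → N
G → K
K → Q
Q → J
J → F
F → M
F → C
C → B
B → A
J → D
Q → H
H → I
Q → E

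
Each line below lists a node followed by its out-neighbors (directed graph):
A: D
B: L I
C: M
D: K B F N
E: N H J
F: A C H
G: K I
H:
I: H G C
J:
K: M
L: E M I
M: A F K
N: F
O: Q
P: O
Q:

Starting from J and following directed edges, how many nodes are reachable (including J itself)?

1

BFS from J visits: J
Reachable nodes: 1 of 17 total.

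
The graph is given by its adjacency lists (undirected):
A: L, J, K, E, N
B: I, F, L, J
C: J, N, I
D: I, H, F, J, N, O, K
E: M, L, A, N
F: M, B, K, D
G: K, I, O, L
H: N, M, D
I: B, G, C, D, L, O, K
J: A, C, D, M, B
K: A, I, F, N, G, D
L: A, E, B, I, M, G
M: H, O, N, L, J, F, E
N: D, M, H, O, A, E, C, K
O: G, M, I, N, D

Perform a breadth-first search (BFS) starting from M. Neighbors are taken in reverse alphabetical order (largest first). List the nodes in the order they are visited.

M, O, N, L, J, H, F, E, I, G, D, K, C, A, B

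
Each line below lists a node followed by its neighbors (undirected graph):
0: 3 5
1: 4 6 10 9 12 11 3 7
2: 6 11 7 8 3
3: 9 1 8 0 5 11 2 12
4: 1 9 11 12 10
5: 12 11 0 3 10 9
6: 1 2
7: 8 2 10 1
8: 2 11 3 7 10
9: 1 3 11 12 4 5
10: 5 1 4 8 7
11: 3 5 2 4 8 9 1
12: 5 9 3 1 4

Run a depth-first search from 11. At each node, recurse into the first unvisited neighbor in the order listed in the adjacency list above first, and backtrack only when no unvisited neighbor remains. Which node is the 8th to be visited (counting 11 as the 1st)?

Visit 11
11 → 3
3 → 9
9 → 1
1 → 4
4 → 12
12 → 5
5 → 0
5 → 10
10 → 8
8 → 2
2 → 6
2 → 7

Visit order: 11, 3, 9, 1, 4, 12, 5, 0, 10, 8, 2, 6, 7

0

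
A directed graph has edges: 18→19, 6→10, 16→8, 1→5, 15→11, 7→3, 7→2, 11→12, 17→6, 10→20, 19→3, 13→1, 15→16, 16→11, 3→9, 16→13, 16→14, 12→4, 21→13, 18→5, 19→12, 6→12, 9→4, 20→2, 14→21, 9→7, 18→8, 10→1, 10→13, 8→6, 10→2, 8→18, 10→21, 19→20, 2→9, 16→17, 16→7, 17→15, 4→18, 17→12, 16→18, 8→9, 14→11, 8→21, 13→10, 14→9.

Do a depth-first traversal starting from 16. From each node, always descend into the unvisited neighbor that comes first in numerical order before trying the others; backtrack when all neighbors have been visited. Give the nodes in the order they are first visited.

16 7 2 9 4 18 5 8 6 10 1 13 20 21 12 19 3 11 14 17 15

Visit 16
16 → 7
7 → 2
2 → 9
9 → 4
4 → 18
18 → 5
18 → 8
8 → 6
6 → 10
10 → 1
10 → 13
10 → 20
10 → 21
6 → 12
18 → 19
19 → 3
16 → 11
16 → 14
16 → 17
17 → 15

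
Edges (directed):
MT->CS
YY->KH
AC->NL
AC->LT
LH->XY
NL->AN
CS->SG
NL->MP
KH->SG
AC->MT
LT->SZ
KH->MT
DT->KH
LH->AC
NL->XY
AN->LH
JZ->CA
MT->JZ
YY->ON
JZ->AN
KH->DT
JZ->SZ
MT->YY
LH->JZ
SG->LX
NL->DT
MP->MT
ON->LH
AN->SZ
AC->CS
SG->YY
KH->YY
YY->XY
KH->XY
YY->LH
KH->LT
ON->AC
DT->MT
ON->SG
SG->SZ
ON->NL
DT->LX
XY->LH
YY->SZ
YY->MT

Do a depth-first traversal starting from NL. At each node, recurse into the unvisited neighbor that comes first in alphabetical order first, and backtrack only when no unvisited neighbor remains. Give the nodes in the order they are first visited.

NL, AN, LH, AC, CS, SG, LX, SZ, YY, KH, DT, MT, JZ, CA, LT, XY, ON, MP

Visit NL
NL → AN
AN → LH
LH → AC
AC → CS
CS → SG
SG → LX
SG → SZ
SG → YY
YY → KH
KH → DT
DT → MT
MT → JZ
JZ → CA
KH → LT
KH → XY
YY → ON
NL → MP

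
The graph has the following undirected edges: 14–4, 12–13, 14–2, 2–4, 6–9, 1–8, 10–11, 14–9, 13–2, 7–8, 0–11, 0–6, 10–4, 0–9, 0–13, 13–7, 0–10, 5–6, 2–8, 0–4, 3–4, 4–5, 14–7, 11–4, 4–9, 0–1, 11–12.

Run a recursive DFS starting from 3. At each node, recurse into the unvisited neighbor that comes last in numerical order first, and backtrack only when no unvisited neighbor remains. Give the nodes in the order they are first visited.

Visit 3
3 → 4
4 → 14
14 → 9
9 → 6
6 → 5
6 → 0
0 → 13
13 → 12
12 → 11
11 → 10
13 → 7
7 → 8
8 → 2
8 → 1

3 → 4 → 14 → 9 → 6 → 5 → 0 → 13 → 12 → 11 → 10 → 7 → 8 → 2 → 1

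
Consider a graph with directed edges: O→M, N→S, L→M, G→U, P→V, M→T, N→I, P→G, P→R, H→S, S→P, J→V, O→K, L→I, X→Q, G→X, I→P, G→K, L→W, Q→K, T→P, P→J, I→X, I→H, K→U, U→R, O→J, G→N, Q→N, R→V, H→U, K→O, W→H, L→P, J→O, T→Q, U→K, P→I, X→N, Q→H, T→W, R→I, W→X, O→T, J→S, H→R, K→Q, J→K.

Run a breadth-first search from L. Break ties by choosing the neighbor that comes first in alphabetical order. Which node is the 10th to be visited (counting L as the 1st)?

J

Visit L; enqueue I, M, P, W → queue [I, M, P, W]
Visit I; enqueue H, X → queue [M, P, W, H, X]
Visit M; enqueue T → queue [P, W, H, X, T]
Visit P; enqueue G, J, R, V → queue [W, H, X, T, G, J, R, V]
Visit W → queue [H, X, T, G, J, R, V]
Visit H; enqueue S, U → queue [X, T, G, J, R, V, S, U]
Visit X; enqueue N, Q → queue [T, G, J, R, V, S, U, N, Q]
Visit T → queue [G, J, R, V, S, U, N, Q]
Visit G; enqueue K → queue [J, R, V, S, U, N, Q, K]
Visit J; enqueue O → queue [R, V, S, U, N, Q, K, O]
Visit R → queue [V, S, U, N, Q, K, O]
Visit V → queue [S, U, N, Q, K, O]
Visit S → queue [U, N, Q, K, O]
Visit U → queue [N, Q, K, O]
Visit N → queue [Q, K, O]
Visit Q → queue [K, O]
Visit K → queue [O]
Visit O → queue []

Visit order: L, I, M, P, W, H, X, T, G, J, R, V, S, U, N, Q, K, O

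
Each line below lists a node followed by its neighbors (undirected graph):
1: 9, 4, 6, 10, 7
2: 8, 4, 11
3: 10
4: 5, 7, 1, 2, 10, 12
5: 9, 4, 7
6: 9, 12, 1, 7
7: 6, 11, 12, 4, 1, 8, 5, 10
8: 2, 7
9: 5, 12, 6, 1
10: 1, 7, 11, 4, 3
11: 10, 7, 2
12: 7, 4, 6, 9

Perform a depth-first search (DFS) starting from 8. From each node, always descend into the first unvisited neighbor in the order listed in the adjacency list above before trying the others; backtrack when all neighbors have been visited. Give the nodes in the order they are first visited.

Visit 8
8 → 2
2 → 4
4 → 5
5 → 9
9 → 12
12 → 7
7 → 6
6 → 1
1 → 10
10 → 11
10 → 3

8 → 2 → 4 → 5 → 9 → 12 → 7 → 6 → 1 → 10 → 11 → 3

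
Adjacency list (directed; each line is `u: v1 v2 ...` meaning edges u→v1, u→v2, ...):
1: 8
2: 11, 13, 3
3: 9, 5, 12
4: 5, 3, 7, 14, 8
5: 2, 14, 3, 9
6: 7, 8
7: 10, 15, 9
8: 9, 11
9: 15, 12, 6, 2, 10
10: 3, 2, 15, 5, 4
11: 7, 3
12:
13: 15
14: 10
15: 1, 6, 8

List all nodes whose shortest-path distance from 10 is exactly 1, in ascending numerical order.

2, 3, 4, 5, 15

Level 0: 10
Level 1: 2, 3, 4, 5, 15
Level 2: 1, 6, 7, 8, 9, 11, 12, 13, 14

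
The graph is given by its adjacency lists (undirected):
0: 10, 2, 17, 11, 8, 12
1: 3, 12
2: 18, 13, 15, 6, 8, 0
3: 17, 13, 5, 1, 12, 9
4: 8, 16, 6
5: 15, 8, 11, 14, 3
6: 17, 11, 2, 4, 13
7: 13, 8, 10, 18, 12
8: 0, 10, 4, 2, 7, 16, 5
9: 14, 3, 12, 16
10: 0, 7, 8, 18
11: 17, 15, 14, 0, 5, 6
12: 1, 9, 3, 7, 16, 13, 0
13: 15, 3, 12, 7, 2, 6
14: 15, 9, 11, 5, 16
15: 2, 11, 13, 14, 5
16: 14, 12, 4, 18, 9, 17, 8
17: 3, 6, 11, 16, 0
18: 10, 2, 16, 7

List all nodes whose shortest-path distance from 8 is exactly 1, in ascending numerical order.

0, 2, 4, 5, 7, 10, 16

Level 0: 8
Level 1: 0, 2, 4, 5, 7, 10, 16
Level 2: 3, 6, 9, 11, 12, 13, 14, 15, 17, 18
Level 3: 1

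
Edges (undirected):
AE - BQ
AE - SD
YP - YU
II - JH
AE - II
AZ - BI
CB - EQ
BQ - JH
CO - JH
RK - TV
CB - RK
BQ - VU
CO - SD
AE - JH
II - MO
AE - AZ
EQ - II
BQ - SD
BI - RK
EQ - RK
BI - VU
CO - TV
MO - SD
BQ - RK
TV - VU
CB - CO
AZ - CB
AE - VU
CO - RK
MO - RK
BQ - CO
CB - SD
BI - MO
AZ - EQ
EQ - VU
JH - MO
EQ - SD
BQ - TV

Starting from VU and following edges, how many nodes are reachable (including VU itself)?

14

BFS from VU visits: VU, TV, EQ, BQ, BI, AE, RK, CO, SD, II, CB, AZ, JH, MO
Reachable nodes: 14 of 16 total.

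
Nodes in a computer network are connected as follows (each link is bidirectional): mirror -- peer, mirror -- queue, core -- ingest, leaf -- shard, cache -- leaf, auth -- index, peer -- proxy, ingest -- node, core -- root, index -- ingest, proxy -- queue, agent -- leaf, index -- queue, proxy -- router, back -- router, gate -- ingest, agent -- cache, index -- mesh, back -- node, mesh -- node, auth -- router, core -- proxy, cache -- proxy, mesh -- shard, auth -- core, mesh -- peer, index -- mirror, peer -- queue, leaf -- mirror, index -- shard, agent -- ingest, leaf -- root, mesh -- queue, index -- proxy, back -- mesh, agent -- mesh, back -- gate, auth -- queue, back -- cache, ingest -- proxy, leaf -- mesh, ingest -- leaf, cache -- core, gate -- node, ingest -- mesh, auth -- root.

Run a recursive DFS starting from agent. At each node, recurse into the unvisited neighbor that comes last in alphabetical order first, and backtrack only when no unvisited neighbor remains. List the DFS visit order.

Visit agent
agent → mesh
mesh → shard
shard → leaf
leaf → root
root → core
core → proxy
proxy → router
router → back
back → node
node → ingest
ingest → index
index → queue
queue → peer
peer → mirror
queue → auth
ingest → gate
back → cache

agent -> mesh -> shard -> leaf -> root -> core -> proxy -> router -> back -> node -> ingest -> index -> queue -> peer -> mirror -> auth -> gate -> cache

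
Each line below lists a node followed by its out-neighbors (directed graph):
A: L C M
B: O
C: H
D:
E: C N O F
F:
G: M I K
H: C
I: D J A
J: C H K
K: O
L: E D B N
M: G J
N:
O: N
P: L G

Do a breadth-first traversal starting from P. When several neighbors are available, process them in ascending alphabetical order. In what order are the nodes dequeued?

Visit P; enqueue G, L → queue [G, L]
Visit G; enqueue I, K, M → queue [L, I, K, M]
Visit L; enqueue B, D, E, N → queue [I, K, M, B, D, E, N]
Visit I; enqueue A, J → queue [K, M, B, D, E, N, A, J]
Visit K; enqueue O → queue [M, B, D, E, N, A, J, O]
Visit M → queue [B, D, E, N, A, J, O]
Visit B → queue [D, E, N, A, J, O]
Visit D → queue [E, N, A, J, O]
Visit E; enqueue C, F → queue [N, A, J, O, C, F]
Visit N → queue [A, J, O, C, F]
Visit A → queue [J, O, C, F]
Visit J; enqueue H → queue [O, C, F, H]
Visit O → queue [C, F, H]
Visit C → queue [F, H]
Visit F → queue [H]
Visit H → queue []

P G L I K M B D E N A J O C F H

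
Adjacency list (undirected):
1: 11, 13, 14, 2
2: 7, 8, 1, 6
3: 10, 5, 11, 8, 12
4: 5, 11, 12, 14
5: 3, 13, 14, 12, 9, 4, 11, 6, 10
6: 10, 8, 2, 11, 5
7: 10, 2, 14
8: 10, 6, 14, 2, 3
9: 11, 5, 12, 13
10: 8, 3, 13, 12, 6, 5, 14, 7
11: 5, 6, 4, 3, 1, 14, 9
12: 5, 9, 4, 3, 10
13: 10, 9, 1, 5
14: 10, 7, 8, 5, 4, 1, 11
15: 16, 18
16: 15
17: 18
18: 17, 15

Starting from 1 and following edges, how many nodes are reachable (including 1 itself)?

BFS from 1 visits: 1, 2, 11, 13, 14, 6, 7, 8, 3, 4, 5, 9, 10, 12
Reachable nodes: 14 of 18 total.

14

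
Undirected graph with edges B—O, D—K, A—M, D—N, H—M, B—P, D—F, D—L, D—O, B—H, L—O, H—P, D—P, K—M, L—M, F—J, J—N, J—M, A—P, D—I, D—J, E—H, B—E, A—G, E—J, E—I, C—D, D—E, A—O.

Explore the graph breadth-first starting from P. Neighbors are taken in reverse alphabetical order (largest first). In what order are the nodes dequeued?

P -> H -> D -> B -> A -> M -> E -> O -> N -> L -> K -> J -> I -> F -> C -> G

Visit P; enqueue H, D, B, A → queue [H, D, B, A]
Visit H; enqueue M, E → queue [D, B, A, M, E]
Visit D; enqueue O, N, L, K, J, I, F, C → queue [B, A, M, E, O, N, L, K, J, I, F, C]
Visit B → queue [A, M, E, O, N, L, K, J, I, F, C]
Visit A; enqueue G → queue [M, E, O, N, L, K, J, I, F, C, G]
Visit M → queue [E, O, N, L, K, J, I, F, C, G]
Visit E → queue [O, N, L, K, J, I, F, C, G]
Visit O → queue [N, L, K, J, I, F, C, G]
Visit N → queue [L, K, J, I, F, C, G]
Visit L → queue [K, J, I, F, C, G]
Visit K → queue [J, I, F, C, G]
Visit J → queue [I, F, C, G]
Visit I → queue [F, C, G]
Visit F → queue [C, G]
Visit C → queue [G]
Visit G → queue []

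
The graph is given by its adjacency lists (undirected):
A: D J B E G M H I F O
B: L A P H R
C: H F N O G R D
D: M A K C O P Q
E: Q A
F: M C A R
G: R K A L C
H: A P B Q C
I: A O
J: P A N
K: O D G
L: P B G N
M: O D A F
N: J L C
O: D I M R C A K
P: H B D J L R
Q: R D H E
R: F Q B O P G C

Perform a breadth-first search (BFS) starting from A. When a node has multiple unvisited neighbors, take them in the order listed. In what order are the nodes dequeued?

Visit A; enqueue D, J, B, E, G, M, H, I, F, O → queue [D, J, B, E, G, M, H, I, F, O]
Visit D; enqueue K, C, P, Q → queue [J, B, E, G, M, H, I, F, O, K, C, P, Q]
Visit J; enqueue N → queue [B, E, G, M, H, I, F, O, K, C, P, Q, N]
Visit B; enqueue L, R → queue [E, G, M, H, I, F, O, K, C, P, Q, N, L, R]
Visit E → queue [G, M, H, I, F, O, K, C, P, Q, N, L, R]
Visit G → queue [M, H, I, F, O, K, C, P, Q, N, L, R]
Visit M → queue [H, I, F, O, K, C, P, Q, N, L, R]
Visit H → queue [I, F, O, K, C, P, Q, N, L, R]
Visit I → queue [F, O, K, C, P, Q, N, L, R]
Visit F → queue [O, K, C, P, Q, N, L, R]
Visit O → queue [K, C, P, Q, N, L, R]
Visit K → queue [C, P, Q, N, L, R]
Visit C → queue [P, Q, N, L, R]
Visit P → queue [Q, N, L, R]
Visit Q → queue [N, L, R]
Visit N → queue [L, R]
Visit L → queue [R]
Visit R → queue []

A, D, J, B, E, G, M, H, I, F, O, K, C, P, Q, N, L, R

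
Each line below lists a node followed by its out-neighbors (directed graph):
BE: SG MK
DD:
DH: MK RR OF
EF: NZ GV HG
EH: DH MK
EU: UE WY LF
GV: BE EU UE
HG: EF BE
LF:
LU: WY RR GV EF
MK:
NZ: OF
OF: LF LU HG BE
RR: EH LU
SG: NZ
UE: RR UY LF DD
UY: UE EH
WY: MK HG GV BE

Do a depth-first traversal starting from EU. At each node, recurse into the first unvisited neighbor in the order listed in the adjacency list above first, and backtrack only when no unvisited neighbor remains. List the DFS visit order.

Visit EU
EU → UE
UE → RR
RR → EH
EH → DH
DH → MK
DH → OF
OF → LF
OF → LU
LU → WY
WY → HG
HG → EF
EF → NZ
EF → GV
GV → BE
BE → SG
UE → UY
UE → DD

EU, UE, RR, EH, DH, MK, OF, LF, LU, WY, HG, EF, NZ, GV, BE, SG, UY, DD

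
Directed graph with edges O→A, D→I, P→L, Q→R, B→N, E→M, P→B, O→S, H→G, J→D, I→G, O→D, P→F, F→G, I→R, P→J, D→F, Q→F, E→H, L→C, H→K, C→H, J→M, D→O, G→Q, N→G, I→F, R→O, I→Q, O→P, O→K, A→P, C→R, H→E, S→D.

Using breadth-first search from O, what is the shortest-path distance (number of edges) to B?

Level 0: O
Level 1: A, D, K, P, S
Level 2: B, F, I, J, L
Level 3: C, G, M, N, Q, R
Level 4: H
Level 5: E
B first appears at level 2.

2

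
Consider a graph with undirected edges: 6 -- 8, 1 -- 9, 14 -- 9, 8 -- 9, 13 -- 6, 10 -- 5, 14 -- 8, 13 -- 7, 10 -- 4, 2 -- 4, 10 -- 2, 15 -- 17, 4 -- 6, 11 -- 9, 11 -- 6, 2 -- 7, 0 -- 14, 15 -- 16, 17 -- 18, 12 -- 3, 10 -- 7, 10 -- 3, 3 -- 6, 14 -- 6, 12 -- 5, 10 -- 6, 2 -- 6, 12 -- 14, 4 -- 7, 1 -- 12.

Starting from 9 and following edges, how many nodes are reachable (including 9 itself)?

BFS from 9 visits: 9, 14, 11, 8, 1, 12, 6, 0, 5, 3, 13, 10, 4, 2, 7
Reachable nodes: 15 of 19 total.

15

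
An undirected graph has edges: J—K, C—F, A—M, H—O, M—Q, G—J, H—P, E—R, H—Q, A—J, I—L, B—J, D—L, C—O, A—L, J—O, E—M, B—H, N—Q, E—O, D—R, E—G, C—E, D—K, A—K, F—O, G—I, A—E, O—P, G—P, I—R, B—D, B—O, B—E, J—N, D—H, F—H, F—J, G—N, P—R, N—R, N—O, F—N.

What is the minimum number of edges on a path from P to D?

Level 0: P
Level 1: G, H, O, R
Level 2: B, C, D, E, F, I, J, N, Q
Level 3: A, K, L, M
D first appears at level 2.

2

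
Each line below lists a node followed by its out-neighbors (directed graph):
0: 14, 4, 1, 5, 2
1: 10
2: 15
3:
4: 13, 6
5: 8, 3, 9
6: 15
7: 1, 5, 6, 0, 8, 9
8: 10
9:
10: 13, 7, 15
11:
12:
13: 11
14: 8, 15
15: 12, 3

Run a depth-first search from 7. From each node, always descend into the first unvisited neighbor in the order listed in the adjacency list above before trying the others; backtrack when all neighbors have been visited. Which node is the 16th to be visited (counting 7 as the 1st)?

Visit 7
7 → 1
1 → 10
10 → 13
13 → 11
10 → 15
15 → 12
15 → 3
7 → 5
5 → 8
5 → 9
7 → 6
7 → 0
0 → 14
0 → 4
0 → 2

Visit order: 7, 1, 10, 13, 11, 15, 12, 3, 5, 8, 9, 6, 0, 14, 4, 2

2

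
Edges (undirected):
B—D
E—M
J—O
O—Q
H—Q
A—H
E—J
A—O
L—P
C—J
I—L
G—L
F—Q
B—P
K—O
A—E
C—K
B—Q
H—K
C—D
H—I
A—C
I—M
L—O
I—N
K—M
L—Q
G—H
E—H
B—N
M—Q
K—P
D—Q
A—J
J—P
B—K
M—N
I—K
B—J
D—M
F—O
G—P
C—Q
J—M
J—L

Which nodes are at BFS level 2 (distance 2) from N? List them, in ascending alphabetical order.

D, E, H, J, K, L, P, Q

Level 0: N
Level 1: B, I, M
Level 2: D, E, H, J, K, L, P, Q
Level 3: A, C, F, G, O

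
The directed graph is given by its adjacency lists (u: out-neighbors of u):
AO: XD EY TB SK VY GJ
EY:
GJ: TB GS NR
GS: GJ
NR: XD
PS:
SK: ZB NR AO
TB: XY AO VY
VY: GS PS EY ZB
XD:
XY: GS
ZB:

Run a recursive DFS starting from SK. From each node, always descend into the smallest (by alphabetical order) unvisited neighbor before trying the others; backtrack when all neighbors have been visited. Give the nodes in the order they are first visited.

Visit SK
SK → AO
AO → EY
AO → GJ
GJ → GS
GJ → NR
NR → XD
GJ → TB
TB → VY
VY → PS
VY → ZB
TB → XY

SK, AO, EY, GJ, GS, NR, XD, TB, VY, PS, ZB, XY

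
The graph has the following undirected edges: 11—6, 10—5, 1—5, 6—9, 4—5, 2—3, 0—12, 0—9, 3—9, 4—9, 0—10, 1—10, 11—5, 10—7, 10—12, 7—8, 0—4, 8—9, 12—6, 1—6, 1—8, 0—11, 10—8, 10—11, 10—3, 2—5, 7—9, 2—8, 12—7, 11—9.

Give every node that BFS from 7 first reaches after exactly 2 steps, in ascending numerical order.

0, 1, 2, 3, 4, 5, 6, 11

Level 0: 7
Level 1: 8, 9, 10, 12
Level 2: 0, 1, 2, 3, 4, 5, 6, 11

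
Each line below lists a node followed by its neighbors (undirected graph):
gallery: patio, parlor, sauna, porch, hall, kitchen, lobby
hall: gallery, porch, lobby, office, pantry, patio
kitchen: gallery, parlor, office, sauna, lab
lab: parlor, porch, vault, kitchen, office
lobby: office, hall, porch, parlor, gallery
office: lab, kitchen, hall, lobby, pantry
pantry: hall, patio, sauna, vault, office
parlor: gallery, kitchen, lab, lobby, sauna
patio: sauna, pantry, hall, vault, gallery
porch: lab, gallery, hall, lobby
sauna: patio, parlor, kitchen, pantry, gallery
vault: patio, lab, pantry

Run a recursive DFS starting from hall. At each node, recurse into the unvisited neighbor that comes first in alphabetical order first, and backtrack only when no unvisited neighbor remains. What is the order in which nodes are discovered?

hall, gallery, kitchen, lab, office, lobby, parlor, sauna, pantry, patio, vault, porch

Visit hall
hall → gallery
gallery → kitchen
kitchen → lab
lab → office
office → lobby
lobby → parlor
parlor → sauna
sauna → pantry
pantry → patio
patio → vault
lobby → porch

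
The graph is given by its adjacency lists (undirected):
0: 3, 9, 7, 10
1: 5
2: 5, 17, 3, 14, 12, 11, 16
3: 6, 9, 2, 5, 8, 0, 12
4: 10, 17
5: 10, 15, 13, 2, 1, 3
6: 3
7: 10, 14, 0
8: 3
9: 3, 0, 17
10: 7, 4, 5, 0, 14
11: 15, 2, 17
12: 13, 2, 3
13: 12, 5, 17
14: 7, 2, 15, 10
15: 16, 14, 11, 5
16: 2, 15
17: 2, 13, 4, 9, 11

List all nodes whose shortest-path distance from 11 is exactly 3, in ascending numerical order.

Level 0: 11
Level 1: 2, 15, 17
Level 2: 3, 4, 5, 9, 12, 13, 14, 16
Level 3: 0, 1, 6, 7, 8, 10

0, 1, 6, 7, 8, 10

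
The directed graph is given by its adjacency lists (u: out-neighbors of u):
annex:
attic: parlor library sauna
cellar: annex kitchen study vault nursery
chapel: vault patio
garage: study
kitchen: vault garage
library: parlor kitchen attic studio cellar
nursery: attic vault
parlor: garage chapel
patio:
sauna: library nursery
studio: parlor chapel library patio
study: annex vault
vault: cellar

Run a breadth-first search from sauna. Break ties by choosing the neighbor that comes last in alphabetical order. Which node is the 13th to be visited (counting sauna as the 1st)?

Visit sauna; enqueue nursery, library → queue [nursery, library]
Visit nursery; enqueue vault, attic → queue [library, vault, attic]
Visit library; enqueue studio, parlor, kitchen, cellar → queue [vault, attic, studio, parlor, kitchen, cellar]
Visit vault → queue [attic, studio, parlor, kitchen, cellar]
Visit attic → queue [studio, parlor, kitchen, cellar]
Visit studio; enqueue patio, chapel → queue [parlor, kitchen, cellar, patio, chapel]
Visit parlor; enqueue garage → queue [kitchen, cellar, patio, chapel, garage]
Visit kitchen → queue [cellar, patio, chapel, garage]
Visit cellar; enqueue study, annex → queue [patio, chapel, garage, study, annex]
Visit patio → queue [chapel, garage, study, annex]
Visit chapel → queue [garage, study, annex]
Visit garage → queue [study, annex]
Visit study → queue [annex]
Visit annex → queue []

Visit order: sauna, nursery, library, vault, attic, studio, parlor, kitchen, cellar, patio, chapel, garage, study, annex

study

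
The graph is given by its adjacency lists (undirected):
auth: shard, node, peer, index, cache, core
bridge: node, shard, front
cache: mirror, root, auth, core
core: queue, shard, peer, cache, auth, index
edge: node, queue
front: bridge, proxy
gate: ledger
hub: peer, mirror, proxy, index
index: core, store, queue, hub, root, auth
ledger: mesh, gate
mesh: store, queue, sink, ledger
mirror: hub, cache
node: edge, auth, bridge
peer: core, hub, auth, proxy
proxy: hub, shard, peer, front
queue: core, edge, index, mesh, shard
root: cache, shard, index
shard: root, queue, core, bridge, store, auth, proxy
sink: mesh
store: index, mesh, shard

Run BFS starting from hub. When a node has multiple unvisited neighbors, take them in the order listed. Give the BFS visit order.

hub, peer, mirror, proxy, index, core, auth, cache, shard, front, store, queue, root, node, bridge, mesh, edge, sink, ledger, gate

Visit hub; enqueue peer, mirror, proxy, index → queue [peer, mirror, proxy, index]
Visit peer; enqueue core, auth → queue [mirror, proxy, index, core, auth]
Visit mirror; enqueue cache → queue [proxy, index, core, auth, cache]
Visit proxy; enqueue shard, front → queue [index, core, auth, cache, shard, front]
Visit index; enqueue store, queue, root → queue [core, auth, cache, shard, front, store, queue, root]
Visit core → queue [auth, cache, shard, front, store, queue, root]
Visit auth; enqueue node → queue [cache, shard, front, store, queue, root, node]
Visit cache → queue [shard, front, store, queue, root, node]
Visit shard; enqueue bridge → queue [front, store, queue, root, node, bridge]
Visit front → queue [store, queue, root, node, bridge]
Visit store; enqueue mesh → queue [queue, root, node, bridge, mesh]
Visit queue; enqueue edge → queue [root, node, bridge, mesh, edge]
Visit root → queue [node, bridge, mesh, edge]
Visit node → queue [bridge, mesh, edge]
Visit bridge → queue [mesh, edge]
Visit mesh; enqueue sink, ledger → queue [edge, sink, ledger]
Visit edge → queue [sink, ledger]
Visit sink → queue [ledger]
Visit ledger; enqueue gate → queue [gate]
Visit gate → queue []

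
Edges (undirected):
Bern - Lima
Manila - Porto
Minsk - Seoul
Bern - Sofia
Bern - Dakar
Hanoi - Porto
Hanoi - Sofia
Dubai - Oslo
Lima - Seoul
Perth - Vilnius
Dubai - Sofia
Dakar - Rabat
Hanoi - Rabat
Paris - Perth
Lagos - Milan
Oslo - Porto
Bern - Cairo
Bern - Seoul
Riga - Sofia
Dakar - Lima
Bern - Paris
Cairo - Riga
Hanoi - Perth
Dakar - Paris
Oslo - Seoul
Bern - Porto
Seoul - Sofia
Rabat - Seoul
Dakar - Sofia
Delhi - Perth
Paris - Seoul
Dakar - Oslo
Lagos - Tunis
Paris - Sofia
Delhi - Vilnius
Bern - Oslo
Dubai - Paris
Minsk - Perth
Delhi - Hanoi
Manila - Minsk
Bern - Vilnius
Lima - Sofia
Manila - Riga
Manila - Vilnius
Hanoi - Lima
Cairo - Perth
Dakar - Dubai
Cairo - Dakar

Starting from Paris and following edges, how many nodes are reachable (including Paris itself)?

BFS from Paris visits: Paris, Sofia, Seoul, Perth, Dubai, Dakar, Bern, Riga, Lima, Hanoi, Rabat, Oslo, Minsk, Vilnius, Delhi, Cairo, Porto, Manila
Reachable nodes: 18 of 21 total.

18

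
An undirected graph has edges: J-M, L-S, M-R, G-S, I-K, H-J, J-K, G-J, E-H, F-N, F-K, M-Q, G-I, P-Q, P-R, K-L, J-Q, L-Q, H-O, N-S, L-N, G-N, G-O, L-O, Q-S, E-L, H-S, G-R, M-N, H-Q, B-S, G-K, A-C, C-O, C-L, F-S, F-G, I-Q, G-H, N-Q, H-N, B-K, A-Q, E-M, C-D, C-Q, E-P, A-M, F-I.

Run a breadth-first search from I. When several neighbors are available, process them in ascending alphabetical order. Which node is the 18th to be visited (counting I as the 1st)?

E

Visit I; enqueue F, G, K, Q → queue [F, G, K, Q]
Visit F; enqueue N, S → queue [G, K, Q, N, S]
Visit G; enqueue H, J, O, R → queue [K, Q, N, S, H, J, O, R]
Visit K; enqueue B, L → queue [Q, N, S, H, J, O, R, B, L]
Visit Q; enqueue A, C, M, P → queue [N, S, H, J, O, R, B, L, A, C, M, P]
Visit N → queue [S, H, J, O, R, B, L, A, C, M, P]
Visit S → queue [H, J, O, R, B, L, A, C, M, P]
Visit H; enqueue E → queue [J, O, R, B, L, A, C, M, P, E]
Visit J → queue [O, R, B, L, A, C, M, P, E]
Visit O → queue [R, B, L, A, C, M, P, E]
Visit R → queue [B, L, A, C, M, P, E]
Visit B → queue [L, A, C, M, P, E]
Visit L → queue [A, C, M, P, E]
Visit A → queue [C, M, P, E]
Visit C; enqueue D → queue [M, P, E, D]
Visit M → queue [P, E, D]
Visit P → queue [E, D]
Visit E → queue [D]
Visit D → queue []

Visit order: I, F, G, K, Q, N, S, H, J, O, R, B, L, A, C, M, P, E, D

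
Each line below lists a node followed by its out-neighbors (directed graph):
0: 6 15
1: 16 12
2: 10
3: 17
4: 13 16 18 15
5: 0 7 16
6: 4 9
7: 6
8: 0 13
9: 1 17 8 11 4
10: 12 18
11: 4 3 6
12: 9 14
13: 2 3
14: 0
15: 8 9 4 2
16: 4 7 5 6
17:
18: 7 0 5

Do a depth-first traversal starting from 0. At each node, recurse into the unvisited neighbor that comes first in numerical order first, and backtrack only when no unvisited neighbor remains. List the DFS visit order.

0, 6, 4, 13, 2, 10, 12, 9, 1, 16, 5, 7, 8, 11, 3, 17, 14, 18, 15

Visit 0
0 → 6
6 → 4
4 → 13
13 → 2
2 → 10
10 → 12
12 → 9
9 → 1
1 → 16
16 → 5
5 → 7
9 → 8
9 → 11
11 → 3
3 → 17
12 → 14
10 → 18
4 → 15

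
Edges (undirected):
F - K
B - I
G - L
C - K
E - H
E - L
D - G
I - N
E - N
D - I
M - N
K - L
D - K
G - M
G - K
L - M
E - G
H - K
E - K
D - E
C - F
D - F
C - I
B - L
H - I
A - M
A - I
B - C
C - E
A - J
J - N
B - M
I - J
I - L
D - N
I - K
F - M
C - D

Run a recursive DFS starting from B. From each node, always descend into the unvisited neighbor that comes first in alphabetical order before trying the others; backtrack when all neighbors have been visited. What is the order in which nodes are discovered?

B, C, D, E, G, K, F, M, A, I, H, J, N, L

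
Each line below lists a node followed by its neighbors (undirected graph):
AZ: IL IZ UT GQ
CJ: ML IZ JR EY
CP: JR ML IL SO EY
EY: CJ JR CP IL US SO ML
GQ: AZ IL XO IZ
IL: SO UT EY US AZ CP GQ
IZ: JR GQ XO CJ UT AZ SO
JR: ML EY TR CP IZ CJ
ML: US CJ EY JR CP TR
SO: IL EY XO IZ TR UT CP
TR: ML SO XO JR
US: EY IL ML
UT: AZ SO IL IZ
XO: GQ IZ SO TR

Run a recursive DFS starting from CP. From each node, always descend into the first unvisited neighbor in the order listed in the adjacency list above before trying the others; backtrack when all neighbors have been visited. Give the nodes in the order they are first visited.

Visit CP
CP → JR
JR → ML
ML → US
US → EY
EY → CJ
CJ → IZ
IZ → GQ
GQ → AZ
AZ → IL
IL → SO
SO → XO
XO → TR
SO → UT

CP, JR, ML, US, EY, CJ, IZ, GQ, AZ, IL, SO, XO, TR, UT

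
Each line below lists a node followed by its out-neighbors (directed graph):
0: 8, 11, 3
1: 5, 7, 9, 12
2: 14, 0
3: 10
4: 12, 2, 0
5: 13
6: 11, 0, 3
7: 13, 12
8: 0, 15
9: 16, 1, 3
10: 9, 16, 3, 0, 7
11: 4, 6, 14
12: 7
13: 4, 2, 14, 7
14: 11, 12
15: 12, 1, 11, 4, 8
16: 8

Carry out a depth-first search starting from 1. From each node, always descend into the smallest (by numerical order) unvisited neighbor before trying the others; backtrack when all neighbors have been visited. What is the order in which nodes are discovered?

1, 5, 13, 2, 0, 3, 10, 7, 12, 9, 16, 8, 15, 4, 11, 6, 14

Visit 1
1 → 5
5 → 13
13 → 2
2 → 0
0 → 3
3 → 10
10 → 7
7 → 12
10 → 9
9 → 16
16 → 8
8 → 15
15 → 4
15 → 11
11 → 6
11 → 14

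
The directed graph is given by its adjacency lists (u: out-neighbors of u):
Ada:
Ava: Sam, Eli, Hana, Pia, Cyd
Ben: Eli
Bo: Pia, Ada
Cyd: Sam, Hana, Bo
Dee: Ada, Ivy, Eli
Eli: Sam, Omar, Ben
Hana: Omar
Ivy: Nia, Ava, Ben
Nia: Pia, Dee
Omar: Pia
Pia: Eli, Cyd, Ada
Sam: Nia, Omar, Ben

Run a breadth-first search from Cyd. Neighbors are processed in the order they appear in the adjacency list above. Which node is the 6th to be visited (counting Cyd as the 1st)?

Omar

Visit Cyd; enqueue Sam, Hana, Bo → queue [Sam, Hana, Bo]
Visit Sam; enqueue Nia, Omar, Ben → queue [Hana, Bo, Nia, Omar, Ben]
Visit Hana → queue [Bo, Nia, Omar, Ben]
Visit Bo; enqueue Pia, Ada → queue [Nia, Omar, Ben, Pia, Ada]
Visit Nia; enqueue Dee → queue [Omar, Ben, Pia, Ada, Dee]
Visit Omar → queue [Ben, Pia, Ada, Dee]
Visit Ben; enqueue Eli → queue [Pia, Ada, Dee, Eli]
Visit Pia → queue [Ada, Dee, Eli]
Visit Ada → queue [Dee, Eli]
Visit Dee; enqueue Ivy → queue [Eli, Ivy]
Visit Eli → queue [Ivy]
Visit Ivy; enqueue Ava → queue [Ava]
Visit Ava → queue []

Visit order: Cyd, Sam, Hana, Bo, Nia, Omar, Ben, Pia, Ada, Dee, Eli, Ivy, Ava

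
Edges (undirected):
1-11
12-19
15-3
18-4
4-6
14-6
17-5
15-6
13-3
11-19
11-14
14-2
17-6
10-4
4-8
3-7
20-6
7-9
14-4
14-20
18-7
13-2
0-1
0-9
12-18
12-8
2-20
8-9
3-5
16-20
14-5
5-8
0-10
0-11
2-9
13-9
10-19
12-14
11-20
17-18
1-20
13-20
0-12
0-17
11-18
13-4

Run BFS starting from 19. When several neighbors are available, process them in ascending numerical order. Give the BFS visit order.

Visit 19; enqueue 10, 11, 12 → queue [10, 11, 12]
Visit 10; enqueue 0, 4 → queue [11, 12, 0, 4]
Visit 11; enqueue 1, 14, 18, 20 → queue [12, 0, 4, 1, 14, 18, 20]
Visit 12; enqueue 8 → queue [0, 4, 1, 14, 18, 20, 8]
Visit 0; enqueue 9, 17 → queue [4, 1, 14, 18, 20, 8, 9, 17]
Visit 4; enqueue 6, 13 → queue [1, 14, 18, 20, 8, 9, 17, 6, 13]
Visit 1 → queue [14, 18, 20, 8, 9, 17, 6, 13]
Visit 14; enqueue 2, 5 → queue [18, 20, 8, 9, 17, 6, 13, 2, 5]
Visit 18; enqueue 7 → queue [20, 8, 9, 17, 6, 13, 2, 5, 7]
Visit 20; enqueue 16 → queue [8, 9, 17, 6, 13, 2, 5, 7, 16]
Visit 8 → queue [9, 17, 6, 13, 2, 5, 7, 16]
Visit 9 → queue [17, 6, 13, 2, 5, 7, 16]
Visit 17 → queue [6, 13, 2, 5, 7, 16]
Visit 6; enqueue 15 → queue [13, 2, 5, 7, 16, 15]
Visit 13; enqueue 3 → queue [2, 5, 7, 16, 15, 3]
Visit 2 → queue [5, 7, 16, 15, 3]
Visit 5 → queue [7, 16, 15, 3]
Visit 7 → queue [16, 15, 3]
Visit 16 → queue [15, 3]
Visit 15 → queue [3]
Visit 3 → queue []

19 10 11 12 0 4 1 14 18 20 8 9 17 6 13 2 5 7 16 15 3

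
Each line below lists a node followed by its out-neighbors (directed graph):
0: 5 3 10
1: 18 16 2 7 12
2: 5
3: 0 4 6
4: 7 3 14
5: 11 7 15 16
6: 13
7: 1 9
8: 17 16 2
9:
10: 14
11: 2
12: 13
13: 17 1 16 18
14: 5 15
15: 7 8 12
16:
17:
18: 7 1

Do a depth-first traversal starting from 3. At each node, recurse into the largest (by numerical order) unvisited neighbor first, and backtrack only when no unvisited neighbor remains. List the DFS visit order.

Visit 3
3 → 6
6 → 13
13 → 18
18 → 7
7 → 9
7 → 1
1 → 16
1 → 12
1 → 2
2 → 5
5 → 15
15 → 8
8 → 17
5 → 11
3 → 4
4 → 14
3 → 0
0 → 10

3, 6, 13, 18, 7, 9, 1, 16, 12, 2, 5, 15, 8, 17, 11, 4, 14, 0, 10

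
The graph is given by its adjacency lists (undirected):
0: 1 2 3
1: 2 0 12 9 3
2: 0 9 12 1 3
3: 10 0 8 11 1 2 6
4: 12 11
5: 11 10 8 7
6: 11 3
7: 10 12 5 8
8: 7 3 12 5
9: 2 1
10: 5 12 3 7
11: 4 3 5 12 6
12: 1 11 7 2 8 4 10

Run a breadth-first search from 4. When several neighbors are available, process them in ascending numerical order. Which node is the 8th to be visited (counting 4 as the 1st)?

2

Visit 4; enqueue 11, 12 → queue [11, 12]
Visit 11; enqueue 3, 5, 6 → queue [12, 3, 5, 6]
Visit 12; enqueue 1, 2, 7, 8, 10 → queue [3, 5, 6, 1, 2, 7, 8, 10]
Visit 3; enqueue 0 → queue [5, 6, 1, 2, 7, 8, 10, 0]
Visit 5 → queue [6, 1, 2, 7, 8, 10, 0]
Visit 6 → queue [1, 2, 7, 8, 10, 0]
Visit 1; enqueue 9 → queue [2, 7, 8, 10, 0, 9]
Visit 2 → queue [7, 8, 10, 0, 9]
Visit 7 → queue [8, 10, 0, 9]
Visit 8 → queue [10, 0, 9]
Visit 10 → queue [0, 9]
Visit 0 → queue [9]
Visit 9 → queue []

Visit order: 4, 11, 12, 3, 5, 6, 1, 2, 7, 8, 10, 0, 9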